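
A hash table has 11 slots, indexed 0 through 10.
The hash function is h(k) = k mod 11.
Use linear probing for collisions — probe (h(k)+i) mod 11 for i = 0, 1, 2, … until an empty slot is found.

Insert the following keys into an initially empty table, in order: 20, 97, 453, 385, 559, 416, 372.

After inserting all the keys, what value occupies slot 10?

Insert 20: h=9, slot 9 empty -> index 9.
Insert 97: h=9, slot 9 occupied -> index 10.
Insert 453: h=2, slot 2 empty -> index 2.
Insert 385: h=0, slot 0 empty -> index 0.
Insert 559: h=9, slots 9,10,0 occupied -> index 1.
Insert 416: h=9, slots 9,10,0,1,2 occupied -> index 3.
Insert 372: h=9, slots 9,10,0,1,2,3 occupied -> index 4.
Table: [385, 559, 453, 416, 372, —, —, —, —, 20, 97]

97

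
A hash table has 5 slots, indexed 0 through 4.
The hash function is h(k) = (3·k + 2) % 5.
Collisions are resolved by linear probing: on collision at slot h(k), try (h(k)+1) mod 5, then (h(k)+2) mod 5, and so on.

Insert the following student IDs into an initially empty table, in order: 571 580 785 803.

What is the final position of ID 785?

3

571: h=0 → slot 0
580: h=2 → slot 2
785: h=2, probe 2,3 → slot 3
803: h=1 → slot 1
Table: [571, 803, 580, 785, —]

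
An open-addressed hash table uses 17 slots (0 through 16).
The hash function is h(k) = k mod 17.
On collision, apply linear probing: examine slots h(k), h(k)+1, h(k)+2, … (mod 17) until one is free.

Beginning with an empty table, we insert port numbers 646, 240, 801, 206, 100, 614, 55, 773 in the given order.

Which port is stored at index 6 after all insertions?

646 hashes to 0; slot 0 is free => place at 0.
240 hashes to 2; slot 2 is free => place at 2.
801 hashes to 2; 2 taken => place at 3.
206 hashes to 2; 2,3 taken => place at 4.
100 hashes to 15; slot 15 is free => place at 15.
614 hashes to 2; 2,3,4 taken => place at 5.
55 hashes to 4; 4,5 taken => place at 6.
773 hashes to 8; slot 8 is free => place at 8.
Table: [646, -, 240, 801, 206, 614, 55, -, 773, -, -, -, -, -, -, 100, -]

55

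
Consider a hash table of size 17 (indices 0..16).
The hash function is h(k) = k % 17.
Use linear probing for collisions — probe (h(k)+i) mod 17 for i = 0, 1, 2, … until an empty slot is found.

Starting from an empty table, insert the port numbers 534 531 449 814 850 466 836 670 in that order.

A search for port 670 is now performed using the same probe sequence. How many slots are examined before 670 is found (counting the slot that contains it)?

Insert 534: h=7, slot 7 empty -> index 7.
Insert 531: h=4, slot 4 empty -> index 4.
Insert 449: h=7, slot 7 occupied -> index 8.
Insert 814: h=15, slot 15 empty -> index 15.
Insert 850: h=0, slot 0 empty -> index 0.
Insert 466: h=7, slots 7,8 occupied -> index 9.
Insert 836: h=3, slot 3 empty -> index 3.
Insert 670: h=7, slots 7,8,9 occupied -> index 10.
Table: [850, ∅, ∅, 836, 531, ∅, ∅, 534, 449, 466, 670, ∅, ∅, ∅, ∅, 814, ∅]
Lookup 670: h=7, probe 7,8,9,10 → found at 10.

4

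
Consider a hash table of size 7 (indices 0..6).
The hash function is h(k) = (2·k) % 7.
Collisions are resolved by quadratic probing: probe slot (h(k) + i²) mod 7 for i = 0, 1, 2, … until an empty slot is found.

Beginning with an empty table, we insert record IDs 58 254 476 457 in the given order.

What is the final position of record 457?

58 hashes to 4; slot 4 is free -> place at 4.
254 hashes to 4; 4 taken -> place at 5.
476 hashes to 0; slot 0 is free -> place at 0.
457 hashes to 4; 4,5 taken -> place at 1.
Table: [476, 457, ., ., 58, 254, .]

1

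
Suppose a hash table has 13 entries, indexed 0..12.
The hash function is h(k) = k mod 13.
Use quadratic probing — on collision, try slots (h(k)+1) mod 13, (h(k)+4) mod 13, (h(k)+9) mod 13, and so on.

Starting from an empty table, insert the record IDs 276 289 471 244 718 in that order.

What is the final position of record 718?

12

Insert 276: h=3, slot 3 empty -> index 3.
Insert 289: h=3, slot 3 occupied -> index 4.
Insert 471: h=3, slots 3,4 occupied -> index 7.
Insert 244: h=10, slot 10 empty -> index 10.
Insert 718: h=3, slots 3,4,7 occupied -> index 12.
Table: [—, —, —, 276, 289, —, —, 471, —, —, 244, —, 718]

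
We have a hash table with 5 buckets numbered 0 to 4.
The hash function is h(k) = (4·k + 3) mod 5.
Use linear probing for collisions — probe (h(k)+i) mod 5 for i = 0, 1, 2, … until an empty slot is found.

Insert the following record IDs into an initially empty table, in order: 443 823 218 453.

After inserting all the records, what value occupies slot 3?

443 hashes to 0; slot 0 is free => place at 0.
823 hashes to 0; 0 taken => place at 1.
218 hashes to 0; 0,1 taken => place at 2.
453 hashes to 0; 0,1,2 taken => place at 3.
Table: [443, 823, 218, 453, .]

453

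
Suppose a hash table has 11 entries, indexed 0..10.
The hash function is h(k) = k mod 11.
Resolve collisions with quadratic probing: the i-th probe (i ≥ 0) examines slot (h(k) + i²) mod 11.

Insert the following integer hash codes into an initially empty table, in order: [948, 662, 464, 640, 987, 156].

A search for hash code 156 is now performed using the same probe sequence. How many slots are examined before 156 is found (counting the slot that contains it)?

5

948: h=2 => slot 2
662: h=2, probe 2,3 => slot 3
464: h=2, probe 2,3,6 => slot 6
640: h=2, probe 2,3,6,0 => slot 0
987: h=8 => slot 8
156: h=2, probe 2,3,6,0,7 => slot 7
Table: [640, _, 948, 662, _, _, 464, 156, 987, _, _]
Lookup 156: h=2, probe 2,3,6,0,7 → found at 7.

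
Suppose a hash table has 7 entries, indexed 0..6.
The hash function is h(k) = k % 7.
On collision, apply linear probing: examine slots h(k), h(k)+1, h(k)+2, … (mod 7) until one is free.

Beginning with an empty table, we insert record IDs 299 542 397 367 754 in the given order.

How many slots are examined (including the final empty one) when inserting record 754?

299 hashes to 5; slot 5 is free → place at 5.
542 hashes to 3; slot 3 is free → place at 3.
397 hashes to 5; 5 taken → place at 6.
367 hashes to 3; 3 taken → place at 4.
754 hashes to 5; 5,6 taken → place at 0.
Table: [754, -, -, 542, 367, 299, 397]

3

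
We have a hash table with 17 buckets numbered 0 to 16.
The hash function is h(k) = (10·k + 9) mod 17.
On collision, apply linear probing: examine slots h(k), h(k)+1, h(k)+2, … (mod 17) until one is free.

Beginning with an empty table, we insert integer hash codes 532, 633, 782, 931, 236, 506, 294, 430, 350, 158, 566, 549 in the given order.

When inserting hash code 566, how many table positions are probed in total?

532 hashes to 8; slot 8 is free => place at 8.
633 hashes to 15; slot 15 is free => place at 15.
782 hashes to 9; slot 9 is free => place at 9.
931 hashes to 3; slot 3 is free => place at 3.
236 hashes to 6; slot 6 is free => place at 6.
506 hashes to 3; 3 taken => place at 4.
294 hashes to 8; 8,9 taken => place at 10.
430 hashes to 8; 8,9,10 taken => place at 11.
350 hashes to 7; slot 7 is free => place at 7.
158 hashes to 8; 8,9,10,11 taken => place at 12.
566 hashes to 8; 8,9,10,11,12 taken => place at 13.
549 hashes to 8; 8,9,10,11,12,13 taken => place at 14.
Table: [-, -, -, 931, 506, -, 236, 350, 532, 782, 294, 430, 158, 566, 549, 633, -]

6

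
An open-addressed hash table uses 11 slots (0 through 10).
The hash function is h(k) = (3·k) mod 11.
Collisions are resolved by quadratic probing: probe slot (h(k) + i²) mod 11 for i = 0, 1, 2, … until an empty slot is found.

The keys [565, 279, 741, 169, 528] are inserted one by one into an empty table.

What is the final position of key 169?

565 hashes to 1; slot 1 is free -> place at 1.
279 hashes to 1; 1 taken -> place at 2.
741 hashes to 1; 1,2 taken -> place at 5.
169 hashes to 1; 1,2,5 taken -> place at 10.
528 hashes to 0; slot 0 is free -> place at 0.
Table: [528, 565, 279, —, —, 741, —, —, —, —, 169]

10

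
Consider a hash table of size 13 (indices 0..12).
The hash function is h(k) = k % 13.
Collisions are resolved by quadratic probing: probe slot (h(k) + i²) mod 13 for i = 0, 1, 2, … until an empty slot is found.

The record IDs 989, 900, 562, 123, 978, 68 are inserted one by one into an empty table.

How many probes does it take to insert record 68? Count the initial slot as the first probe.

4

Insert 989: h=1, slot 1 empty → index 1.
Insert 900: h=3, slot 3 empty → index 3.
Insert 562: h=3, slot 3 occupied → index 4.
Insert 123: h=6, slot 6 empty → index 6.
Insert 978: h=3, slots 3,4 occupied → index 7.
Insert 68: h=3, slots 3,4,7 occupied → index 12.
Table: [., 989, ., 900, 562, ., 123, 978, ., ., ., ., 68]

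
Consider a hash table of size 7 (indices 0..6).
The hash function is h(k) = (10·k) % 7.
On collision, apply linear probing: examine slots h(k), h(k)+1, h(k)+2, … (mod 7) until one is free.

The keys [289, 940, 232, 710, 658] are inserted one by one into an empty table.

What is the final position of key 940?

0

Insert 289: h=6, slot 6 empty → index 6.
Insert 940: h=6, slot 6 occupied → index 0.
Insert 232: h=3, slot 3 empty → index 3.
Insert 710: h=2, slot 2 empty → index 2.
Insert 658: h=0, slot 0 occupied → index 1.
Table: [940, 658, 710, 232, -, -, 289]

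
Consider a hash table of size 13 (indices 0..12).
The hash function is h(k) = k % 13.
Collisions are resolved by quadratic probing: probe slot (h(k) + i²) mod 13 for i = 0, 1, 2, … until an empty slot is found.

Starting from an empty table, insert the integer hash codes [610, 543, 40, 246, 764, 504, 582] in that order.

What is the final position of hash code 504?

610 hashes to 12; slot 12 is free => place at 12.
543 hashes to 10; slot 10 is free => place at 10.
40 hashes to 1; slot 1 is free => place at 1.
246 hashes to 12; 12 taken => place at 0.
764 hashes to 10; 10 taken => place at 11.
504 hashes to 10; 10,11,1 taken => place at 6.
582 hashes to 10; 10,11,1,6,0 taken => place at 9.
Table: [246, 40, ∅, ∅, ∅, ∅, 504, ∅, ∅, 582, 543, 764, 610]

6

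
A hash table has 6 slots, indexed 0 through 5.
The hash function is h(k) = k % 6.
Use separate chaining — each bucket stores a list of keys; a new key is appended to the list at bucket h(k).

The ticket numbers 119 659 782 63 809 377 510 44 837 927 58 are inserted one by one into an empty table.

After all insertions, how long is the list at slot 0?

119 -> bucket 5
659 -> bucket 5 (collision)
782 -> bucket 2
63 -> bucket 3
809 -> bucket 5 (collision)
377 -> bucket 5 (collision)
510 -> bucket 0
44 -> bucket 2 (collision)
837 -> bucket 3 (collision)
927 -> bucket 3 (collision)
58 -> bucket 4
Final buckets:
0: 510
1: .
2: 782 -> 44
3: 63 -> 837 -> 927
4: 58
5: 119 -> 659 -> 809 -> 377

1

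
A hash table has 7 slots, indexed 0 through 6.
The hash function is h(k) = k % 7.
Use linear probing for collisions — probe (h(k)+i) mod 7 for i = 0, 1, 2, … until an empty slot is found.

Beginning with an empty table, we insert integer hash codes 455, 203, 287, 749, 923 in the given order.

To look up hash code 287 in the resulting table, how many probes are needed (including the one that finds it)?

3

455: h=0 => slot 0
203: h=0, probe 0,1 => slot 1
287: h=0, probe 0,1,2 => slot 2
749: h=0, probe 0,1,2,3 => slot 3
923: h=6 => slot 6
Table: [455, 203, 287, 749, _, _, 923]
Lookup 287: h=0, probe 0,1,2 → found at 2.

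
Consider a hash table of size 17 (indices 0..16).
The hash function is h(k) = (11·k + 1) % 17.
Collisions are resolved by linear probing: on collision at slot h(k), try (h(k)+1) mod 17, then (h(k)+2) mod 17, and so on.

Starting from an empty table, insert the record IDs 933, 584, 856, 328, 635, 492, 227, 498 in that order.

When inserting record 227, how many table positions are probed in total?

4

933: h=13 → slot 13
584: h=16 → slot 16
856: h=16, probe 16,0 → slot 0
328: h=5 → slot 5
635: h=16, probe 16,0,1 → slot 1
492: h=7 → slot 7
227: h=16, probe 16,0,1,2 → slot 2
498: h=5, probe 5,6 → slot 6
Table: [856, 635, 227, ., ., 328, 498, 492, ., ., ., ., ., 933, ., ., 584]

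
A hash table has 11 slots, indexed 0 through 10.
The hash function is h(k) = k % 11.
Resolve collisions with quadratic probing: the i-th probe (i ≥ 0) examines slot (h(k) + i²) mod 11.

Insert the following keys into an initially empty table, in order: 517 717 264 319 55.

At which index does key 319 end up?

517 hashes to 0; slot 0 is free → place at 0.
717 hashes to 2; slot 2 is free → place at 2.
264 hashes to 0; 0 taken → place at 1.
319 hashes to 0; 0,1 taken → place at 4.
55 hashes to 0; 0,1,4 taken → place at 9.
Table: [517, 264, 717, ∅, 319, ∅, ∅, ∅, ∅, 55, ∅]

4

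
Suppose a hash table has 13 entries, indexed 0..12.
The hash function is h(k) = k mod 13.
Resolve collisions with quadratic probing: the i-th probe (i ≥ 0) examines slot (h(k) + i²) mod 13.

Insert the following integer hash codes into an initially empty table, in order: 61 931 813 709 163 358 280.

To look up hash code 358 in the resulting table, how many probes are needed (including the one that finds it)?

61 hashes to 9; slot 9 is free => place at 9.
931 hashes to 8; slot 8 is free => place at 8.
813 hashes to 7; slot 7 is free => place at 7.
709 hashes to 7; 7,8 taken => place at 11.
163 hashes to 7; 7,8,11 taken => place at 3.
358 hashes to 7; 7,8,11,3 taken => place at 10.
280 hashes to 7; 7,8,11,3,10 taken => place at 6.
Table: [—, —, —, 163, —, —, 280, 813, 931, 61, 358, 709, —]
Lookup 358: h=7, probe 7,8,11,3,10 → found at 10.

5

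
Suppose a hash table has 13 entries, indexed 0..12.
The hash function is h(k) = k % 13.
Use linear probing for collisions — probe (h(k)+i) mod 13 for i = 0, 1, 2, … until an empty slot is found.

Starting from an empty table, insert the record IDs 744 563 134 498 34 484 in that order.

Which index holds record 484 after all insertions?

744: h=3 => slot 3
563: h=4 => slot 4
134: h=4, probe 4,5 => slot 5
498: h=4, probe 4,5,6 => slot 6
34: h=8 => slot 8
484: h=3, probe 3,4,5,6,7 => slot 7
Table: [., ., ., 744, 563, 134, 498, 484, 34, ., ., ., .]

7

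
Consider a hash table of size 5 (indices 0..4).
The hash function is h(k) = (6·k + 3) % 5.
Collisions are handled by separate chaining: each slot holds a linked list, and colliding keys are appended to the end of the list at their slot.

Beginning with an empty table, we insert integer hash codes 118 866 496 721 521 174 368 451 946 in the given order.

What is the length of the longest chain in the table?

Insert 118: h=1, bucket 1 empty -> new chain.
Insert 866: h=4, bucket 4 empty -> new chain.
Insert 496: h=4, bucket 4 nonempty -> append to chain.
Insert 721: h=4, bucket 4 nonempty -> append to chain.
Insert 521: h=4, bucket 4 nonempty -> append to chain.
Insert 174: h=2, bucket 2 empty -> new chain.
Insert 368: h=1, bucket 1 nonempty -> append to chain.
Insert 451: h=4, bucket 4 nonempty -> append to chain.
Insert 946: h=4, bucket 4 nonempty -> append to chain.
Final buckets:
0: ∅
1: 118 -> 368
2: 174
3: ∅
4: 866 -> 496 -> 721 -> 521 -> 451 -> 946

6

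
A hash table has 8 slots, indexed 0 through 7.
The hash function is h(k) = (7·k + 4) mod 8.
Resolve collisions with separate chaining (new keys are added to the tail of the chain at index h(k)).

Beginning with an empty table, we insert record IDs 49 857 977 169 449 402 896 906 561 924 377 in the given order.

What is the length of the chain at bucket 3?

7

Insert 49: h=3, bucket 3 empty -> new chain.
Insert 857: h=3, bucket 3 nonempty -> append to chain.
Insert 977: h=3, bucket 3 nonempty -> append to chain.
Insert 169: h=3, bucket 3 nonempty -> append to chain.
Insert 449: h=3, bucket 3 nonempty -> append to chain.
Insert 402: h=2, bucket 2 empty -> new chain.
Insert 896: h=4, bucket 4 empty -> new chain.
Insert 906: h=2, bucket 2 nonempty -> append to chain.
Insert 561: h=3, bucket 3 nonempty -> append to chain.
Insert 924: h=0, bucket 0 empty -> new chain.
Insert 377: h=3, bucket 3 nonempty -> append to chain.
Final buckets:
0: 924
1: .
2: 402 -> 906
3: 49 -> 857 -> 977 -> 169 -> 449 -> 561 -> 377
4: 896
5: .
6: .
7: .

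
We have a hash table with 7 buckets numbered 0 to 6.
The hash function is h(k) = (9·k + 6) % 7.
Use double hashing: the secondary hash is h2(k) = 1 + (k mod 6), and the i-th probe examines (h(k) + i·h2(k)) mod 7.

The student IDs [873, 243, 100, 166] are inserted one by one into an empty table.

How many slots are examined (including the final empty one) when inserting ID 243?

2

873 hashes to 2; slot 2 is free => place at 2.
243 hashes to 2, h2=4; 2 taken => place at 6.
100 hashes to 3; slot 3 is free => place at 3.
166 hashes to 2, h2=5; 2 taken => place at 0.
Table: [166, _, 873, 100, _, _, 243]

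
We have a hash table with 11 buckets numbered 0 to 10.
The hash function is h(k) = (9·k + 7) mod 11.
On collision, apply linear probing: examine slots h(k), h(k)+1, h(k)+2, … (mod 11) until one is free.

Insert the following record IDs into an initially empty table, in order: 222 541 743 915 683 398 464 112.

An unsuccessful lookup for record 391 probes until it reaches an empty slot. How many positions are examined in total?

Insert 222: h=3, slot 3 empty => index 3.
Insert 541: h=3, slot 3 occupied => index 4.
Insert 743: h=6, slot 6 empty => index 6.
Insert 915: h=3, slots 3,4 occupied => index 5.
Insert 683: h=5, slots 5,6 occupied => index 7.
Insert 398: h=3, slots 3,4,5,6,7 occupied => index 8.
Insert 464: h=3, slots 3,4,5,6,7,8 occupied => index 9.
Insert 112: h=3, slots 3,4,5,6,7,8,9 occupied => index 10.
Table: [—, —, —, 222, 541, 915, 743, 683, 398, 464, 112]
Lookup 391: h=6, probe 6,7,8,9,10,0 → slot 0 empty, not found.

6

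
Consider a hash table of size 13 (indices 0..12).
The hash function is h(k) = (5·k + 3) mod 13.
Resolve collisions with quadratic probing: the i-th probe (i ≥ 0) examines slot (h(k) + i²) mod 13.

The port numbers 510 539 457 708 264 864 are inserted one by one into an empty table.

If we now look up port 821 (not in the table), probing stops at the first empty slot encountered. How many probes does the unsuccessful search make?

510: h=5 → slot 5
539: h=7 → slot 7
457: h=0 → slot 0
708: h=7, probe 7,8 → slot 8
264: h=10 → slot 10
864: h=7, probe 7,8,11 → slot 11
Table: [457, ∅, ∅, ∅, ∅, 510, ∅, 539, 708, ∅, 264, 864, ∅]
Lookup 821: h=0, probe 0,1 → slot 1 empty, not found.

2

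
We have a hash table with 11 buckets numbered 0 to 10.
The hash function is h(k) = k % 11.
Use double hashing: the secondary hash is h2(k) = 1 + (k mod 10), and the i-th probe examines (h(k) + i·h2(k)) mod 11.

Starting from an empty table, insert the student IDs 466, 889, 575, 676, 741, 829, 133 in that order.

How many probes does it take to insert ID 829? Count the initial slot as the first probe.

3

466 hashes to 4; slot 4 is free → place at 4.
889 hashes to 9; slot 9 is free → place at 9.
575 hashes to 3; slot 3 is free → place at 3.
676 hashes to 5; slot 5 is free → place at 5.
741 hashes to 4, h2=2; 4 taken → place at 6.
829 hashes to 4, h2=10; 4,3 taken → place at 2.
133 hashes to 1; slot 1 is free → place at 1.
Table: [—, 133, 829, 575, 466, 676, 741, —, —, 889, —]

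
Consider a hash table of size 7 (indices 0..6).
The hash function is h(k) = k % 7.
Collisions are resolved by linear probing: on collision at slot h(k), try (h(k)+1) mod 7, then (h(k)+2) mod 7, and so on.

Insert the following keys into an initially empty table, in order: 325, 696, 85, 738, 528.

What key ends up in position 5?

Insert 325: h=3, slot 3 empty -> index 3.
Insert 696: h=3, slot 3 occupied -> index 4.
Insert 85: h=1, slot 1 empty -> index 1.
Insert 738: h=3, slots 3,4 occupied -> index 5.
Insert 528: h=3, slots 3,4,5 occupied -> index 6.
Table: [-, 85, -, 325, 696, 738, 528]

738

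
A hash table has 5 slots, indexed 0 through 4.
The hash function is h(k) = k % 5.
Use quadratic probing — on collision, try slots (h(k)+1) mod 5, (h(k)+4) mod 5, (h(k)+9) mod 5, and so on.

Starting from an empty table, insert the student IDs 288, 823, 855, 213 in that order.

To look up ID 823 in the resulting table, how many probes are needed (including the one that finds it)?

288: h=3 → slot 3
823: h=3, probe 3,4 → slot 4
855: h=0 → slot 0
213: h=3, probe 3,4,2 → slot 2
Table: [855, -, 213, 288, 823]
Lookup 823: h=3, probe 3,4 → found at 4.

2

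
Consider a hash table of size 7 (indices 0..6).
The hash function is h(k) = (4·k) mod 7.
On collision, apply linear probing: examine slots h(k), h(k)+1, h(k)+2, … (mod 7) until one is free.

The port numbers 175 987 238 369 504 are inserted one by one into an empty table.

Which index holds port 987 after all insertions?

1

175 hashes to 0; slot 0 is free → place at 0.
987 hashes to 0; 0 taken → place at 1.
238 hashes to 0; 0,1 taken → place at 2.
369 hashes to 6; slot 6 is free → place at 6.
504 hashes to 0; 0,1,2 taken → place at 3.
Table: [175, 987, 238, 504, ∅, ∅, 369]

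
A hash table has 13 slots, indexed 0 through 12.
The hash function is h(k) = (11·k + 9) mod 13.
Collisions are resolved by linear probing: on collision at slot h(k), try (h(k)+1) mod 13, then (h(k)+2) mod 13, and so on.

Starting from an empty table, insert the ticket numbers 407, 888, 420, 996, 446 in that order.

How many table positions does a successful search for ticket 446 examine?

407 hashes to 1; slot 1 is free → place at 1.
888 hashes to 1; 1 taken → place at 2.
420 hashes to 1; 1,2 taken → place at 3.
996 hashes to 6; slot 6 is free → place at 6.
446 hashes to 1; 1,2,3 taken → place at 4.
Table: [∅, 407, 888, 420, 446, ∅, 996, ∅, ∅, ∅, ∅, ∅, ∅]
Lookup 446: h=1, probe 1,2,3,4 → found at 4.

4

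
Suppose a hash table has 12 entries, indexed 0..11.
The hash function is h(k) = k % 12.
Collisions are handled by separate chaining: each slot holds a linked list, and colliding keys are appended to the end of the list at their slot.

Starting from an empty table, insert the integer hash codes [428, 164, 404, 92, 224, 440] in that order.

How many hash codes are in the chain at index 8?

Insert 428: h=8, bucket 8 empty -> new chain.
Insert 164: h=8, bucket 8 nonempty -> append to chain.
Insert 404: h=8, bucket 8 nonempty -> append to chain.
Insert 92: h=8, bucket 8 nonempty -> append to chain.
Insert 224: h=8, bucket 8 nonempty -> append to chain.
Insert 440: h=8, bucket 8 nonempty -> append to chain.
Final buckets:
0: _
1: _
2: _
3: _
4: _
5: _
6: _
7: _
8: 428 -> 164 -> 404 -> 92 -> 224 -> 440
9: _
10: _
11: _

6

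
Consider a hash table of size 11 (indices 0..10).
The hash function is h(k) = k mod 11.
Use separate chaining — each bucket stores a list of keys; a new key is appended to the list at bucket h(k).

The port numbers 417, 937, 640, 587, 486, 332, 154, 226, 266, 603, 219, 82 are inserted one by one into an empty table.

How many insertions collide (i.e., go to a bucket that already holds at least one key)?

5

Insert 417: h=10, bucket 10 empty -> new chain.
Insert 937: h=2, bucket 2 empty -> new chain.
Insert 640: h=2, bucket 2 nonempty -> append to chain.
Insert 587: h=4, bucket 4 empty -> new chain.
Insert 486: h=2, bucket 2 nonempty -> append to chain.
Insert 332: h=2, bucket 2 nonempty -> append to chain.
Insert 154: h=0, bucket 0 empty -> new chain.
Insert 226: h=6, bucket 6 empty -> new chain.
Insert 266: h=2, bucket 2 nonempty -> append to chain.
Insert 603: h=9, bucket 9 empty -> new chain.
Insert 219: h=10, bucket 10 nonempty -> append to chain.
Insert 82: h=5, bucket 5 empty -> new chain.
Final buckets:
0: 154
1: —
2: 937 -> 640 -> 486 -> 332 -> 266
3: —
4: 587
5: 82
6: 226
7: —
8: —
9: 603
10: 417 -> 219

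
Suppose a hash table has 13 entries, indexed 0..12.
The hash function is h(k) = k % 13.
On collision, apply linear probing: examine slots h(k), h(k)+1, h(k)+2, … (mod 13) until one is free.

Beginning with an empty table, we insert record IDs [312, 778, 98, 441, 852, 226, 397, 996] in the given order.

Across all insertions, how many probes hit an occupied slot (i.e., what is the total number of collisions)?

5

312 hashes to 0; slot 0 is free => place at 0.
778 hashes to 11; slot 11 is free => place at 11.
98 hashes to 7; slot 7 is free => place at 7.
441 hashes to 12; slot 12 is free => place at 12.
852 hashes to 7; 7 taken => place at 8.
226 hashes to 5; slot 5 is free => place at 5.
397 hashes to 7; 7,8 taken => place at 9.
996 hashes to 8; 8,9 taken => place at 10.
Table: [312, —, —, —, —, 226, —, 98, 852, 397, 996, 778, 441]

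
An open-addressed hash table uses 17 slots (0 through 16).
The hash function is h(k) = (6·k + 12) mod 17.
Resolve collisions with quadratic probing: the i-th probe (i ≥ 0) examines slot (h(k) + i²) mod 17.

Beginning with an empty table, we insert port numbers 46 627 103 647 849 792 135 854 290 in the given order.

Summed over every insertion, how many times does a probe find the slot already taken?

5

Insert 46: h=16, slot 16 empty -> index 16.
Insert 627: h=0, slot 0 empty -> index 0.
Insert 103: h=1, slot 1 empty -> index 1.
Insert 647: h=1, slot 1 occupied -> index 2.
Insert 849: h=6, slot 6 empty -> index 6.
Insert 792: h=4, slot 4 empty -> index 4.
Insert 135: h=6, slot 6 occupied -> index 7.
Insert 854: h=2, slot 2 occupied -> index 3.
Insert 290: h=1, slots 1,2 occupied -> index 5.
Table: [627, 103, 647, 854, 792, 290, 849, 135, -, -, -, -, -, -, -, -, 46]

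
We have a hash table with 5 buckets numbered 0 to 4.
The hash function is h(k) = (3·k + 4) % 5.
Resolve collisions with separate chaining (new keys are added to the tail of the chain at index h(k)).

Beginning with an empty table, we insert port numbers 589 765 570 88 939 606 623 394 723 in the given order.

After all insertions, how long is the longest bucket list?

Insert 589: h=1, bucket 1 empty → new chain.
Insert 765: h=4, bucket 4 empty → new chain.
Insert 570: h=4, bucket 4 nonempty → append to chain.
Insert 88: h=3, bucket 3 empty → new chain.
Insert 939: h=1, bucket 1 nonempty → append to chain.
Insert 606: h=2, bucket 2 empty → new chain.
Insert 623: h=3, bucket 3 nonempty → append to chain.
Insert 394: h=1, bucket 1 nonempty → append to chain.
Insert 723: h=3, bucket 3 nonempty → append to chain.
Final buckets:
0: -
1: 589 -> 939 -> 394
2: 606
3: 88 -> 623 -> 723
4: 765 -> 570

3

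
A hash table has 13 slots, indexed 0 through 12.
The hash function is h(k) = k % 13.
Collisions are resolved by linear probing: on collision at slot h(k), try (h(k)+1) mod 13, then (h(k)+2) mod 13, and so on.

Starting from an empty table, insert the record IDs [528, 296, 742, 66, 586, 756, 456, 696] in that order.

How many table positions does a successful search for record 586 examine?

528: h=8 -> slot 8
296: h=10 -> slot 10
742: h=1 -> slot 1
66: h=1, probe 1,2 -> slot 2
586: h=1, probe 1,2,3 -> slot 3
756: h=2, probe 2,3,4 -> slot 4
456: h=1, probe 1,2,3,4,5 -> slot 5
696: h=7 -> slot 7
Table: [—, 742, 66, 586, 756, 456, —, 696, 528, —, 296, —, —]
Lookup 586: h=1, probe 1,2,3 → found at 3.

3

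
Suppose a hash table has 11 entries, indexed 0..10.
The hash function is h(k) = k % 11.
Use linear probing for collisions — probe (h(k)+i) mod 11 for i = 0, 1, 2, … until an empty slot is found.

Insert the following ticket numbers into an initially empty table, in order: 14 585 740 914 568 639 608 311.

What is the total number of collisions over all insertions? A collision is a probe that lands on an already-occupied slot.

14 hashes to 3; slot 3 is free → place at 3.
585 hashes to 2; slot 2 is free → place at 2.
740 hashes to 3; 3 taken → place at 4.
914 hashes to 1; slot 1 is free → place at 1.
568 hashes to 7; slot 7 is free → place at 7.
639 hashes to 1; 1,2,3,4 taken → place at 5.
608 hashes to 3; 3,4,5 taken → place at 6.
311 hashes to 3; 3,4,5,6,7 taken → place at 8.
Table: [., 914, 585, 14, 740, 639, 608, 568, 311, ., .]

13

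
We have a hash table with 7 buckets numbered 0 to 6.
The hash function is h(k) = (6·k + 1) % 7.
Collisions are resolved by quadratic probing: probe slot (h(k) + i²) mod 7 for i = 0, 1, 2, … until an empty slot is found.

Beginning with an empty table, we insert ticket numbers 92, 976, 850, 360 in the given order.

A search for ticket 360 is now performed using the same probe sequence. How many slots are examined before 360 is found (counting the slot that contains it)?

3

92: h=0 -> slot 0
976: h=5 -> slot 5
850: h=5, probe 5,6 -> slot 6
360: h=5, probe 5,6,2 -> slot 2
Table: [92, ., 360, ., ., 976, 850]
Lookup 360: h=5, probe 5,6,2 → found at 2.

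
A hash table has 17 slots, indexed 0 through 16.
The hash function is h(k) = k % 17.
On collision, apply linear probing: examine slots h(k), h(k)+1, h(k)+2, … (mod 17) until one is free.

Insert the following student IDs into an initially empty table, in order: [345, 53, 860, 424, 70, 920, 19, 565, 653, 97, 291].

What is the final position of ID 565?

345: h=5 => slot 5
53: h=2 => slot 2
860: h=10 => slot 10
424: h=16 => slot 16
70: h=2, probe 2,3 => slot 3
920: h=2, probe 2,3,4 => slot 4
19: h=2, probe 2,3,4,5,6 => slot 6
565: h=4, probe 4,5,6,7 => slot 7
653: h=7, probe 7,8 => slot 8
97: h=12 => slot 12
291: h=2, probe 2,3,4,5,6,7,8,9 => slot 9
Table: [., ., 53, 70, 920, 345, 19, 565, 653, 291, 860, ., 97, ., ., ., 424]

7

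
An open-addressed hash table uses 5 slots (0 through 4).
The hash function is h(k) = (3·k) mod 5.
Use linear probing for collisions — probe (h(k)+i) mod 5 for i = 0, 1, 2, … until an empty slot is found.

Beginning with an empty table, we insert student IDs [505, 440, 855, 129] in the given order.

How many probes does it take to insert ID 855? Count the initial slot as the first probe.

505 hashes to 0; slot 0 is free => place at 0.
440 hashes to 0; 0 taken => place at 1.
855 hashes to 0; 0,1 taken => place at 2.
129 hashes to 2; 2 taken => place at 3.
Table: [505, 440, 855, 129, -]

3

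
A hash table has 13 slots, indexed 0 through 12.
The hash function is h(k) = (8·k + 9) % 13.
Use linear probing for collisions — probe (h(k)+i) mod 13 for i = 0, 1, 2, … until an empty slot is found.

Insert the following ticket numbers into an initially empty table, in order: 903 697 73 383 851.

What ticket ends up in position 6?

383

903: h=5 => slot 5
697: h=8 => slot 8
73: h=8, probe 8,9 => slot 9
383: h=5, probe 5,6 => slot 6
851: h=5, probe 5,6,7 => slot 7
Table: [-, -, -, -, -, 903, 383, 851, 697, 73, -, -, -]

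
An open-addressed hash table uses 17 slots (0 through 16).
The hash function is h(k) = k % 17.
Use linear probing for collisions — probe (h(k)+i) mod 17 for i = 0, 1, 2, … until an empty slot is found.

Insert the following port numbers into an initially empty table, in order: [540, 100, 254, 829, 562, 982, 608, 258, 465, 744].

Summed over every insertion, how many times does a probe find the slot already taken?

19

540: h=13 -> slot 13
100: h=15 -> slot 15
254: h=16 -> slot 16
829: h=13, probe 13,14 -> slot 14
562: h=1 -> slot 1
982: h=13, probe 13,14,15,16,0 -> slot 0
608: h=13, probe 13,14,15,16,0,1,2 -> slot 2
258: h=3 -> slot 3
465: h=6 -> slot 6
744: h=13, probe 13,14,15,16,0,1,2,3,4 -> slot 4
Table: [982, 562, 608, 258, 744, -, 465, -, -, -, -, -, -, 540, 829, 100, 254]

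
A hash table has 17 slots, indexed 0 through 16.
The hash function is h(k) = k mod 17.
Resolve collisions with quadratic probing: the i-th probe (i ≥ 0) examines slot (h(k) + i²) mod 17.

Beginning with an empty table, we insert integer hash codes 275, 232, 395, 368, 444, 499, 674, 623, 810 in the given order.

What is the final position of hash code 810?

275: h=3 => slot 3
232: h=11 => slot 11
395: h=4 => slot 4
368: h=11, probe 11,12 => slot 12
444: h=2 => slot 2
499: h=6 => slot 6
674: h=11, probe 11,12,15 => slot 15
623: h=11, probe 11,12,15,3,10 => slot 10
810: h=11, probe 11,12,15,3,10,2,13 => slot 13
Table: [—, —, 444, 275, 395, —, 499, —, —, —, 623, 232, 368, 810, —, 674, —]

13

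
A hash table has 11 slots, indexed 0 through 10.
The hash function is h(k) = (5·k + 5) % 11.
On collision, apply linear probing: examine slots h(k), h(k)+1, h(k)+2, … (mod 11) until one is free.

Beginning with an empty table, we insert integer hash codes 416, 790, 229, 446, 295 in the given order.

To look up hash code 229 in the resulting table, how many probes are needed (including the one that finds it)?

3

Insert 416: h=6, slot 6 empty -> index 6.
Insert 790: h=6, slot 6 occupied -> index 7.
Insert 229: h=6, slots 6,7 occupied -> index 8.
Insert 446: h=2, slot 2 empty -> index 2.
Insert 295: h=6, slots 6,7,8 occupied -> index 9.
Table: [., ., 446, ., ., ., 416, 790, 229, 295, .]
Lookup 229: h=6, probe 6,7,8 → found at 8.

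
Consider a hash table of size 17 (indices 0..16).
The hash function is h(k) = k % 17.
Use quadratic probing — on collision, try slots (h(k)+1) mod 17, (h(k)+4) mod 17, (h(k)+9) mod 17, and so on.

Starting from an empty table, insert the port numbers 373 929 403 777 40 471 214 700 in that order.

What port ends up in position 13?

777

373: h=16 => slot 16
929: h=11 => slot 11
403: h=12 => slot 12
777: h=12, probe 12,13 => slot 13
40: h=6 => slot 6
471: h=12, probe 12,13,16,4 => slot 4
214: h=10 => slot 10
700: h=3 => slot 3
Table: [—, —, —, 700, 471, —, 40, —, —, —, 214, 929, 403, 777, —, —, 373]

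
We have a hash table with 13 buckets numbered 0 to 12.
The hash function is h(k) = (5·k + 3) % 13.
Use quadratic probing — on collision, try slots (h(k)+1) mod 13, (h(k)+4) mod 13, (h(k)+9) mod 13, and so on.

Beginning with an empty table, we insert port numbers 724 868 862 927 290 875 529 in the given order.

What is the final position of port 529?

724: h=9 -> slot 9
868: h=1 -> slot 1
862: h=10 -> slot 10
927: h=10, probe 10,11 -> slot 11
290: h=10, probe 10,11,1,6 -> slot 6
875: h=10, probe 10,11,1,6,0 -> slot 0
529: h=9, probe 9,10,0,5 -> slot 5
Table: [875, 868, —, —, —, 529, 290, —, —, 724, 862, 927, —]

5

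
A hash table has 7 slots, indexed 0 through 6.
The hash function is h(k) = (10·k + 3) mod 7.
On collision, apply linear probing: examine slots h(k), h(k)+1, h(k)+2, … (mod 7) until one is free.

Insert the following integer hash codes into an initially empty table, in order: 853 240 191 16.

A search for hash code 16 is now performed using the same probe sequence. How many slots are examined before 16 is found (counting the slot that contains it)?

3

853: h=0 → slot 0
240: h=2 → slot 2
191: h=2, probe 2,3 → slot 3
16: h=2, probe 2,3,4 → slot 4
Table: [853, ., 240, 191, 16, ., .]
Lookup 16: h=2, probe 2,3,4 → found at 4.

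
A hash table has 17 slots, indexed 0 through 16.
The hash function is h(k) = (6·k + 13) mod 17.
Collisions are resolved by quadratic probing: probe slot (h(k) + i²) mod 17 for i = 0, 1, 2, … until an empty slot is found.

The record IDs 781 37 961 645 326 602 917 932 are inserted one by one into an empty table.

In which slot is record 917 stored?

781: h=7 -> slot 7
37: h=14 -> slot 14
961: h=16 -> slot 16
645: h=7, probe 7,8 -> slot 8
326: h=14, probe 14,15 -> slot 15
602: h=4 -> slot 4
917: h=7, probe 7,8,11 -> slot 11
932: h=12 -> slot 12
Table: [∅, ∅, ∅, ∅, 602, ∅, ∅, 781, 645, ∅, ∅, 917, 932, ∅, 37, 326, 961]

11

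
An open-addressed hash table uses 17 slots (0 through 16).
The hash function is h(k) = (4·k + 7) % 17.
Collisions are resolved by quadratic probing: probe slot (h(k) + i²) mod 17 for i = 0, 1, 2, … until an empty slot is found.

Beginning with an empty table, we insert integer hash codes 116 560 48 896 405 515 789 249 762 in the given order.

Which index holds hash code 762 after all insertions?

11

Insert 116: h=12, slot 12 empty → index 12.
Insert 560: h=3, slot 3 empty → index 3.
Insert 48: h=12, slot 12 occupied → index 13.
Insert 896: h=4, slot 4 empty → index 4.
Insert 405: h=12, slots 12,13 occupied → index 16.
Insert 515: h=10, slot 10 empty → index 10.
Insert 789: h=1, slot 1 empty → index 1.
Insert 249: h=0, slot 0 empty → index 0.
Insert 762: h=12, slots 12,13,16,4 occupied → index 11.
Table: [249, 789, -, 560, 896, -, -, -, -, -, 515, 762, 116, 48, -, -, 405]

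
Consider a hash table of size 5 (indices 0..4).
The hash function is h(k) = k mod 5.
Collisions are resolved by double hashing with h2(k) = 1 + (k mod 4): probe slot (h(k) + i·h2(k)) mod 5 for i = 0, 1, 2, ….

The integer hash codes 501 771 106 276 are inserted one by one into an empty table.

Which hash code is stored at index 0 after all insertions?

501 hashes to 1; slot 1 is free → place at 1.
771 hashes to 1, h2=4; 1 taken → place at 0.
106 hashes to 1, h2=3; 1 taken → place at 4.
276 hashes to 1, h2=1; 1 taken → place at 2.
Table: [771, 501, 276, -, 106]

771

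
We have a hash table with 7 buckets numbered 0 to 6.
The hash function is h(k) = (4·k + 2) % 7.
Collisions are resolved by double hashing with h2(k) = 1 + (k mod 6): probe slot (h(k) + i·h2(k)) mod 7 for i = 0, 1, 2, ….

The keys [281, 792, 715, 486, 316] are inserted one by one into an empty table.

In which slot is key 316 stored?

Insert 281: h=6, slot 6 empty => index 6.
Insert 792: h=6, h2=1, slot 6 occupied => index 0.
Insert 715: h=6, h2=2, slot 6 occupied => index 1.
Insert 486: h=0, h2=1, slots 0,1 occupied => index 2.
Insert 316: h=6, h2=5, slot 6 occupied => index 4.
Table: [792, 715, 486, -, 316, -, 281]

4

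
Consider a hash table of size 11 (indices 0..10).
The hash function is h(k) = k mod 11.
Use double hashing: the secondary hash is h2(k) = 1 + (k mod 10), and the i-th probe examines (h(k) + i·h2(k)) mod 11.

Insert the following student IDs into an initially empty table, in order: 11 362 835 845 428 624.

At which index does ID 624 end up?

2

11 hashes to 0; slot 0 is free → place at 0.
362 hashes to 10; slot 10 is free → place at 10.
835 hashes to 10, h2=6; 10 taken → place at 5.
845 hashes to 9; slot 9 is free → place at 9.
428 hashes to 10, h2=9; 10 taken → place at 8.
624 hashes to 8, h2=5; 8 taken → place at 2.
Table: [11, _, 624, _, _, 835, _, _, 428, 845, 362]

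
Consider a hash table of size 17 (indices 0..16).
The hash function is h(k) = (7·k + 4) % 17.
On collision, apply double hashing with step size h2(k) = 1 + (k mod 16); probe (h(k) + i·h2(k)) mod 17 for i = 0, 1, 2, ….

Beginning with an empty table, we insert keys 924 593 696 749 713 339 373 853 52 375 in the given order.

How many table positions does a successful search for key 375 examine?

Insert 924: h=12, slot 12 empty → index 12.
Insert 593: h=7, slot 7 empty → index 7.
Insert 696: h=14, slot 14 empty → index 14.
Insert 749: h=11, slot 11 empty → index 11.
Insert 713: h=14, h2=10, slots 14,7 occupied → index 0.
Insert 339: h=14, h2=4, slot 14 occupied → index 1.
Insert 373: h=14, h2=6, slot 14 occupied → index 3.
Insert 853: h=8, slot 8 empty → index 8.
Insert 52: h=11, h2=5, slot 11 occupied → index 16.
Insert 375: h=11, h2=8, slot 11 occupied → index 2.
Table: [713, 339, 375, 373, —, —, —, 593, 853, —, —, 749, 924, —, 696, —, 52]
Lookup 375: h=11, h2=8, probe 11,2 → found at 2.

2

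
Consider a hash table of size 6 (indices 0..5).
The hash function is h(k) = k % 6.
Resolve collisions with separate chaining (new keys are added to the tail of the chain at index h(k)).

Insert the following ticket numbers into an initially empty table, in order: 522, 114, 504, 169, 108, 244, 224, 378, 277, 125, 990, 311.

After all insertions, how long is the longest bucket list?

522 -> bucket 0
114 -> bucket 0 (collision)
504 -> bucket 0 (collision)
169 -> bucket 1
108 -> bucket 0 (collision)
244 -> bucket 4
224 -> bucket 2
378 -> bucket 0 (collision)
277 -> bucket 1 (collision)
125 -> bucket 5
990 -> bucket 0 (collision)
311 -> bucket 5 (collision)
Final buckets:
0: 522 -> 114 -> 504 -> 108 -> 378 -> 990
1: 169 -> 277
2: 224
3: _
4: 244
5: 125 -> 311

6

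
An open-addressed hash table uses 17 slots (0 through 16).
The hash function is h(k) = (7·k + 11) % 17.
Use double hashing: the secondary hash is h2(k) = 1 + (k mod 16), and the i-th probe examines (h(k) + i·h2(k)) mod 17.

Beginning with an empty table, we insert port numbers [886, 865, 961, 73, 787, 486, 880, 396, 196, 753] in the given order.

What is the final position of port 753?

Insert 886: h=8, slot 8 empty => index 8.
Insert 865: h=14, slot 14 empty => index 14.
Insert 961: h=6, slot 6 empty => index 6.
Insert 73: h=12, slot 12 empty => index 12.
Insert 787: h=12, h2=4, slot 12 occupied => index 16.
Insert 486: h=13, slot 13 empty => index 13.
Insert 880: h=0, slot 0 empty => index 0.
Insert 396: h=12, h2=13, slots 12,8 occupied => index 4.
Insert 196: h=6, h2=5, slot 6 occupied => index 11.
Insert 753: h=12, h2=2, slots 12,14,16 occupied => index 1.
Table: [880, 753, —, —, 396, —, 961, —, 886, —, —, 196, 73, 486, 865, —, 787]

1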